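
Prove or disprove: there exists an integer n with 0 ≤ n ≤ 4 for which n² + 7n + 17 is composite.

At n = 1: 1² + 7·1 + 17 = 25 = 5·5, which is composite.

n = 1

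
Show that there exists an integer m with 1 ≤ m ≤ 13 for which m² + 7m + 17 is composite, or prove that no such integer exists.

m = 5

At m = 5: 5² + 7·5 + 17 = 77 = 7·11, which is composite.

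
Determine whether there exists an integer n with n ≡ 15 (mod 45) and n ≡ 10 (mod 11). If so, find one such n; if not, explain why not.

n = 285

gcd(45, 11) = 1, so the Chinese Remainder Theorem guarantees exactly one residue class mod 495 satisfying both.
Write n = 15 + 45t and require 15 + 45t ≡ 10 (mod 11), i.e. 45t ≡ 6 (mod 11).
45 ≡ 1 (mod 11), so this reads 1t ≡ 6 (mod 11). So t ≡ 6 (mod 11).
With t = 6: n = 15 + 45·6 = 285.
Check: 285 mod 45 = 15, 285 mod 11 = 10. ✓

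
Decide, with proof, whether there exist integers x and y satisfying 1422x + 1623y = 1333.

gcd(1422, 1623) = 3, so every integer of the form 1422x + 1623y is a multiple of 3.
However 1333 leaves remainder 1 on division by 3.
Hence no integers x, y satisfy the equation.

No, no such integers exist.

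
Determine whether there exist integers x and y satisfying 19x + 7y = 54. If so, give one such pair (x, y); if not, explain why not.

x = 1, y = 5

19 and 7 are coprime, so 19x + 7y ranges over all of ℤ.
Run the Euclidean algorithm on 19 and 7: 19 = 2·7 + 5, 7 = 1·5 + 2, 5 = 2·2 + 1, 2 = 2·1 + 0.
Back-substituting, 1 = 5 − 2·2 = 5 − 2·(7 − 1·5) = −2·7 + 3·5 = −2·7 + 3·(19 − 2·7) = 3·19 − 8·7; that is, 19·3 + 7·(-8) = 1.
Multiplying through by 54: x = 3·54 = 162, y = (-8)·54 = -432 is a solution.
Shifting by a multiple of (7, −19) keeps it a solution: x = 162 − 23·7 = 1, y = -432 + 23·19 = 5.
Check: 19·1 + 7·5 = 19 + 35 = 54. ✓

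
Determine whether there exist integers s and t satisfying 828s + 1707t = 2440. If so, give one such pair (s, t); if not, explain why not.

No such integers exist.

Both 828 and 1707 are divisible by gcd(828, 1707) = 3, hence so is any combination 828s + 1707t.
But 2440 = 3·813 + 1, so 3 ∤ 2440.
So the equation is unsolvable over ℤ.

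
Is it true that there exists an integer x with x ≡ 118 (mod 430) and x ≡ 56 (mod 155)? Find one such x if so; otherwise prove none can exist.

Both moduli are multiples of 5 = gcd(430, 155), so any solution would satisfy x ≡ 118 and x ≡ 56 modulo 5 simultaneously.
These are incompatible: 118 − 56 = 62 is not divisible by 5.
Hence the system has no solution.

No such integer exists.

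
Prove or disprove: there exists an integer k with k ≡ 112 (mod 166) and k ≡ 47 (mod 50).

gcd(166, 50) = 2. If k ≡ 112 (mod 166) and k ≡ 47 (mod 50), then k ≡ 112 (mod 2) and k ≡ 47 (mod 2).
But 112 mod 2 = 0 while 47 mod 2 = 1, a contradiction.
Hence the system has no solution.

There is no such integer.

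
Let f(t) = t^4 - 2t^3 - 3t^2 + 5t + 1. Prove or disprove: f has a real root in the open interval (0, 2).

f(0) = 1 and f(2) = -1, which have opposite signs.
f is continuous everywhere (it is a polynomial), in particular on [0, 2].
By the Intermediate Value Theorem f must vanish at some point of (0, 2).

Such a root exists.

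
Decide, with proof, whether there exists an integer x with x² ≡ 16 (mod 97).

Take x = 4. Then 4² = 16, and since 0 ≤ 16 < 97 this is already reduced: 4² ≡ 16 (mod 97).

x = 4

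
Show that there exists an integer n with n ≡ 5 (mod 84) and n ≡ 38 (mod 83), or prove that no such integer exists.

n = 2777

gcd(84, 83) = 1, so the Chinese Remainder Theorem guarantees exactly one residue class mod 6972 satisfying both.
Write n = 5 + 84t and require 5 + 84t ≡ 38 (mod 83), i.e. 84t ≡ 33 (mod 83).
84 ≡ 1 (mod 83), so this reads 1t ≡ 33 (mod 83). So t ≡ 33 (mod 83).
With t = 33: n = 5 + 84·33 = 2777.
Verify: 2777 = 33·84 + 5 and 2777 = 33·83 + 38. ✓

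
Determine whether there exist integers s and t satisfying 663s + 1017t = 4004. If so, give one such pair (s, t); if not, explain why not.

Any value of 663s + 1017t is a multiple of gcd(663, 1017) = 3.
But 4004 is not a multiple of 3 (it leaves remainder 2).
So the equation is unsolvable over ℤ.

No such integers exist.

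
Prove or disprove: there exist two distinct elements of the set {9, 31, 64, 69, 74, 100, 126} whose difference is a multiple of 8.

Two integers differ by a multiple of 8 exactly when they have the same residue mod 8. The residues are 9↦1, 31↦7, 64↦0, 69↦5, 74↦2, 100↦4, 126↦6.
No residue repeats among the 7 elements, so no pair has difference ≡ 0 (mod 8).

There is no such pair.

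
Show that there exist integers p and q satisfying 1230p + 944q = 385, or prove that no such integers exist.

Any value of 1230p + 944q is a multiple of gcd(1230, 944) = 2.
However 385 leaves remainder 1 on division by 2.
Therefore 1230p + 944q = 385 has no solution in integers.

There are no such integers.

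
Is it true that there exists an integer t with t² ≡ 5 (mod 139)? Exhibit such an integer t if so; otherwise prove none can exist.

t = 12

t = 12 works: 12² = 144, and 144 − 5 = 139 = 1·139.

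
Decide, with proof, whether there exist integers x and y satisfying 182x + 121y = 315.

x = 25, y = -35

182 and 121 are coprime, so 182x + 121y ranges over all of ℤ.
Run the Euclidean algorithm on 182 and 121: 182 = 1·121 + 61, 121 = 1·61 + 60, 61 = 1·60 + 1, 60 = 60·1 + 0.
Working back up the chain: 1 = 61 − 1·60 = 61 − (121 − 1·61) = −121 + 2·61 = −121 + 2·(182 − 1·121) = 2·182 − 3·121. So 182·2 + 121·(-3) = 1.
Scaling by 315 gives the particular solution (x, y) = (630, -945).
Subtracting 5·121 from x and adding 5·182 to y gives the tidier solution (25, -35).
Check: 182·25 + 121·(-35) = 4550 − 4235 = 315. ✓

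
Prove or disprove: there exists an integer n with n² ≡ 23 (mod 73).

Take n = 60. Then 60² = 3600 = 49·73 + 23, so 60² ≡ 23 (mod 73).

n = 60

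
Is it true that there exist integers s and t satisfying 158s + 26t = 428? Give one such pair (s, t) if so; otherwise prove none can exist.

Since gcd(158, 26) = 2 and 428 = 2·214, Bézout's identity guarantees a solution.
Dividing through by 2 reduces the equation to 79s + 13t = 214.
Dividing repeatedly: 79 = 6·13 + 1, 13 = 13·1 + 0.
Back-substituting, 1 = 79 − 6·13; that is, 79·1 + 13·(-6) = 1.
Times 214: 79·214 + 13·(-1284) = 214, so (214, -1284) solves it.
Subtracting 16·13 from s and adding 16·79 to t gives the tidier solution (6, -20).
Check: 158·6 + 26·(-20) = 948 − 520 = 428. ✓

s = 6, t = -20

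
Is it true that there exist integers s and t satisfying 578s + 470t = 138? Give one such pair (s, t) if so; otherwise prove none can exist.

Every value of 578s + 470t is a multiple of gcd(578, 470) = 2; since 2 ∣ 138, solutions exist.
Dividing through by 2 reduces the equation to 289s + 235t = 69.
Dividing repeatedly: 289 = 1·235 + 54, 235 = 4·54 + 19, 54 = 2·19 + 16, 19 = 1·16 + 3, 16 = 5·3 + 1, 3 = 3·1 + 0.
Unwinding: 1 = 16 − 5·3 = 16 − 5·(19 − 1·16) = −5·19 + 6·16 = −5·19 + 6·(54 − 2·19) = 6·54 − 17·19 = 6·54 − 17·(235 − 4·54) = −17·235 + 74·54 = −17·235 + 74·(289 − 1·235) = 74·289 − 91·235, i.e. 289·74 + 235·(-91) = 1.
Scaling by 69 gives the particular solution (s, t) = (5106, -6279).
Shifting by a multiple of (235, −289) keeps it a solution: s = 5106 − 21·235 = 171, t = -6279 + 21·289 = -210.
Check: 578·171 + 470·(-210) = 98838 − 98700 = 138. ✓

s = 171, t = -210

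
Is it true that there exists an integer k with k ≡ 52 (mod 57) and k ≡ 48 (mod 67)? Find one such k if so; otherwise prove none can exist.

k = 3130

gcd(57, 67) = 1, so the Chinese Remainder Theorem guarantees exactly one residue class mod 3819 satisfying both.
Write k = 52 + 57t and require 52 + 57t ≡ 48 (mod 67), i.e. 57t ≡ 63 (mod 67).
Note 57·20 = 1140 ≡ 1 (mod 67) (as 1140 − 1 = 17·67), so 57⁻¹ ≡ 20.
Multiplying by 20: t ≡ 20·63 = 1260 ≡ 54 (mod 67).
With t = 54: k = 52 + 57·54 = 3130.
Verify: 3130 = 54·57 + 52 and 3130 = 46·67 + 48. ✓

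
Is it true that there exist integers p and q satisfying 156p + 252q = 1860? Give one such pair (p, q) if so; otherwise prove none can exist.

gcd(156, 252) = 12, and 12 divides 1860, so integer solutions exist.
Dividing through by 12 reduces the equation to 13p + 21q = 155.
Dividing repeatedly: 21 = 1·13 + 8, 13 = 1·8 + 5, 8 = 1·5 + 3, 5 = 1·3 + 2, 3 = 1·2 + 1, 2 = 2·1 + 0.
Unwinding: 1 = 3 − 1·2 = 3 − (5 − 1·3) = −5 + 2·3 = −5 + 2·(8 − 1·5) = 2·8 − 3·5 = 2·8 − 3·(13 − 1·8) = −3·13 + 5·8 = −3·13 + 5·(21 − 1·13) = 5·21 − 8·13, i.e. 13·(-8) + 21·5 = 1.
Multiplying through by 155: p = (-8)·155 = -1240, q = 5·155 = 775 is a solution.
Adding 60·21 to p and subtracting 60·13 from q gives the tidier solution (20, -5).
Check: 156·20 + 252·(-5) = 3120 − 1260 = 1860. ✓

p = 20, q = -5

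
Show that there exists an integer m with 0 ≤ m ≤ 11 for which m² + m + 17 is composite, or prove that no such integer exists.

The values for m = 0, 1, …, 11 are 17, 19, 23, 29, 37, 47, 59, 73, 89, 107, 127, 149, and each of these is prime.
So no value in the range makes the expression composite.

No such integer m in that range exists.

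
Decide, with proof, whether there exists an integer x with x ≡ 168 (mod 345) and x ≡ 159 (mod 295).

Reduce both congruences modulo 5, which divides 345 and 295: they say x ≡ 168 (mod 5) and x ≡ 159 (mod 5).
These are incompatible: 168 − 159 = 9 is not divisible by 5.
Therefore no such x exists.

No such integer exists.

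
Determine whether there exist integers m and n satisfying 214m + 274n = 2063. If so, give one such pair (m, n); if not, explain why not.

There are no such integers.

Both 214 and 274 are divisible by gcd(214, 274) = 2, hence so is any combination 214m + 274n.
But 2063 = 2·1031 + 1, so 2 ∤ 2063.
Hence no integers m, n satisfy the equation.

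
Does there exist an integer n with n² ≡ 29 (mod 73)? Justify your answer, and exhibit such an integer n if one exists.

No, no such integer exists.

73 is prime, so by Euler's criterion 29 is a square mod 73 iff 29^((73−1)/2) = 29^36 ≡ 1 (mod 73).
Repeated squaring mod 73: 29^2 = 841 ≡ 38; 29^4 ≡ 38² = 1444 ≡ 57; 29^8 ≡ 57² = 3249 ≡ 37; 29^16 ≡ 37² = 1369 ≡ 55; 29^32 ≡ 55² = 3025 ≡ 32.
Since 36 = 32 + 4, 29^36 ≡ 32 · 57; multiplying out mod 73: 32·57 = 1824 ≡ 72. Thus 29^36 ≡ 72 ≡ −1 (mod 73).
By Euler's criterion 29 is a quadratic non-residue mod 73: no n satisfies n² ≡ 29 (mod 73).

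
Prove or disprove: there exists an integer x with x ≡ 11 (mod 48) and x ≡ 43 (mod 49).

x = 827

gcd(48, 49) = 1, so the Chinese Remainder Theorem guarantees exactly one residue class mod 2352 satisfying both.
Write x = 11 + 48t and require 11 + 48t ≡ 43 (mod 49), i.e. 48t ≡ 32 (mod 49).
Since 48·48 = 2304 = 47·49 + 1, the inverse of 48 mod 49 is 48.
Multiplying by 48: t ≡ 48·32 = 1536 ≡ 17 (mod 49).
Taking t = 17 gives x = 11 + 48·17 = 827.
Verify: 827 = 17·48 + 11 and 827 = 16·49 + 43. ✓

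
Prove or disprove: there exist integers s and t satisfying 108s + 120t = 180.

Every value of 108s + 120t is a multiple of gcd(108, 120) = 12; since 12 ∣ 180, solutions exist.
Dividing through by 12 reduces the equation to 9s + 10t = 15.
Dividing repeatedly: 10 = 1·9 + 1, 9 = 9·1 + 0.
Back-substituting, 1 = 10 − 1·9; that is, 9·(-1) + 10·1 = 1.
Multiplying through by 15: s = (-1)·15 = -15, t = 1·15 = 15 is a solution.
Shifting by a multiple of (10, −9) keeps it a solution: s = -15 + 2·10 = 5, t = 15 − 2·9 = -3.
Indeed 108·5 + 120·(-3) = 540 − 360 = 180.

s = 5, t = -3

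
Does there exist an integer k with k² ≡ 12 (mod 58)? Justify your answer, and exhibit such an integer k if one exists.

Reduce modulo the prime factor 29 of 58: any solution would satisfy k² ≡ 12 (mod 29).
Apply Euler's criterion with the prime 29: 12 is a quadratic residue iff 12^14 ≡ 1 (mod 29), and a non-residue iff it is ≡ −1.
Squaring successively (mod 29): 12^2 = 144 ≡ 28; 12^4 ≡ 28² = 784 ≡ 1; 12^8 ≡ 1² = 1 ≡ 1.
Since 14 = 8 + 4 + 2, 12^14 ≡ 1 · 1 · 28; multiplying out mod 29: 1·1 = 1 ≡ 1, then 1·28 = 28 ≡ 28. Thus 12^14 ≡ 28 ≡ −1 (mod 29).
By Euler's criterion 12 is a quadratic non-residue mod 29: no k satisfies k² ≡ 12 (mod 29).
So 12 is not a square mod 29, and hence 12 is not a square mod 58.

There is no such integer.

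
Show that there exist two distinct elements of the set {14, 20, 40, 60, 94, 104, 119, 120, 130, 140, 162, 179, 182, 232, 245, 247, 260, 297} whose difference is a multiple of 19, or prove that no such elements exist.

Reduce each element modulo 19: 14↦14, 20↦1, 40↦2, 60↦3, 94↦18, 104↦9, 119↦5, 120↦6, 130↦16, 140↦7, 162↦10, 179↦8, 182↦11, 232↦4, 245↦17, 247↦0, 260↦13, 297↦12.
All 18 residues are distinct, so no two elements differ by a multiple of 19.

No, no such pair exists.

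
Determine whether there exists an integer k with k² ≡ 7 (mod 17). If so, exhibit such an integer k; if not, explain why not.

There is no such integer.

Computing k² mod 17 for k = 0, 1, …, 8 (enough, by the symmetry k ↦ 17 − k) gives 0, 1, 4, 9, 16, 8, 2, 15, 13.
The set of squares mod 17 is therefore {0, 1, 2, 4, 8, 9, 13, 15, 16}, which does not contain 7.
Hence no integer k has k² ≡ 7 (mod 17).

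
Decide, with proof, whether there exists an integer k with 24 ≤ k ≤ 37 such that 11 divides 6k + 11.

Scanning upward from k = 24 gives 155, 161, 167, 173, 179, 185, 191, 197, 203, none divisible by 11. k = 33 works, since 6·33 + 11 = 209 = 19·11.

k = 33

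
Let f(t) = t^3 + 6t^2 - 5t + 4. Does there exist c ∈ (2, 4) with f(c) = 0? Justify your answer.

f has no root in that interval.

f(2) = 26 and f(4) = 144, both positive, so a sign-change argument is unavailable; we show f keeps this sign on the whole interval.
Shift to the endpoint 2: with t = 2 + u (0 < u < 2), one computes f(2 + u) = u^3 + 12u^2 + 31u + 26.
The nonzero coefficients here are all positive, so for u > 0 every term is positive (or zero), and the constant term 26 is strictly positive.
So f is strictly positive on (2, 4); no root exists in the interval.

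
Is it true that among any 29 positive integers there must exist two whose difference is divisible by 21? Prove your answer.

There are exactly 21 possible remainders on division by 21.
Since 29 > 21, two of the 29 integers must share a residue class by the pigeonhole principle; call them a and b.
Equal remainders mean a − b ≡ 0 (mod 21), so 21 divides their difference.

Yes, this is always true.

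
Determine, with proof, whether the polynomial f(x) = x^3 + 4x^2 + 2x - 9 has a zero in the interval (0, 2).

Such a root exists.

f(0) = -9 and f(2) = 19, which have opposite signs.
f is continuous everywhere (it is a polynomial), in particular on [0, 2].
By the Intermediate Value Theorem, f takes the value 0 somewhere in the open interval.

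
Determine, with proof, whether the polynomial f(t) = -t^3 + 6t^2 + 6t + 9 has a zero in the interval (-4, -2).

The endpoint values f(-4) = 145 and f(-2) = 29 are both positive. Claim: f(t) > 0 for every t in (-4, -2).
Substitute t = -2 − u, where 0 < u < 2 on the interval. Expanding, f(-2 − u) = u^3 + 12u^2 + 30u + 29.
All 4 nonzero coefficients of this polynomial in u are positive; hence for u > 0 the value is a sum of positive terms (the constant 29 among them).
Therefore f(t) > 0 throughout (-4, -2), and f has no zero there.

f has no root in that interval.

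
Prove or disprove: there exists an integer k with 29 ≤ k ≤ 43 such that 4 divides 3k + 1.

k = 29

k = 29 works, since 3·29 + 1 = 88 = 22·4.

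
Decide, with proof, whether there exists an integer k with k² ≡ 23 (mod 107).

Take k = 39. Then 39² = 1521 = 14·107 + 23, so 39² ≡ 23 (mod 107).

k = 39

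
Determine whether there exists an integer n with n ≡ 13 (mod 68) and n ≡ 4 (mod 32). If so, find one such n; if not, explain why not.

Reduce both congruences modulo 4, which divides 68 and 32: they say n ≡ 13 (mod 4) and n ≡ 4 (mod 4).
These are incompatible: 13 − 4 = 9 is not divisible by 4.
Therefore no such n exists.

No, no such integer exists.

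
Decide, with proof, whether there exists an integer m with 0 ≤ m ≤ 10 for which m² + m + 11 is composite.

m = 10

At m = 10: 10² + 10 + 11 = 121 = 11·11, which is composite.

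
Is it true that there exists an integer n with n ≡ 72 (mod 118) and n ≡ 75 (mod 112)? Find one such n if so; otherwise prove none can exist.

No such integer exists.

Both moduli are multiples of 2 = gcd(118, 112), so any solution would satisfy n ≡ 72 and n ≡ 75 modulo 2 simultaneously.
But 72 mod 2 = 0 while 75 mod 2 = 1, a contradiction.
Hence the system has no solution.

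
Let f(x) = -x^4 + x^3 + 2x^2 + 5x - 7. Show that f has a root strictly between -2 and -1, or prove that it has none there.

f(-2) = -33 and f(-1) = -12, both negative, so a sign-change argument is unavailable; we show f keeps this sign on the whole interval.
Shift to the endpoint -1: with x = -1 − u (0 < u < 1), one computes f(-1 − u) = -u^4 - 5u^3 - 7u^2 - 8u - 12.
The nonzero coefficients here are all negative, so for u > 0 every term is negative (or zero), and the constant term -12 is strictly negative.
So f is strictly negative on (-2, -1); no root exists in the interval.

f has no root in that interval.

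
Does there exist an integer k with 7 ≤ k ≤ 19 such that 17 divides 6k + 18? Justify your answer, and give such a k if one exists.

Scanning upward from k = 7 gives 60, 66, 72, 78, 84, 90, 96, none divisible by 17. At k = 14 we get 6·14 + 18 = 102, and 102 = 17·6.

k = 14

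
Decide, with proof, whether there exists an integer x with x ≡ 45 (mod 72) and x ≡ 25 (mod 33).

There is no such integer.

Both moduli are multiples of 3 = gcd(72, 33), so any solution would satisfy x ≡ 45 and x ≡ 25 modulo 3 simultaneously.
But 45 mod 3 = 0 while 25 mod 3 = 1, a contradiction.
Therefore no such x exists.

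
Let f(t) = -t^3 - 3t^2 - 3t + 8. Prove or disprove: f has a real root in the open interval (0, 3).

f(0) = 8 and f(3) = -55, which have opposite signs.
f is continuous everywhere (it is a polynomial), in particular on [0, 3].
By the Intermediate Value Theorem, f takes the value 0 somewhere in the open interval.

Yes, f has a root in the interval.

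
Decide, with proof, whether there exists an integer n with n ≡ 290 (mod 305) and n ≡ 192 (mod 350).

There is no such integer.

Both moduli are multiples of 5 = gcd(305, 350), so any solution would satisfy n ≡ 290 and n ≡ 192 modulo 5 simultaneously.
However 290 ≡ 0 and 192 ≡ 2 (mod 5), and 0 ≠ 2.
Hence the system has no solution.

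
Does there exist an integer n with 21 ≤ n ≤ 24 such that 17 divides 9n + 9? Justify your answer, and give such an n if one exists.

For n = 21, 22, 23, 24 the values of 9n + 9 modulo 17 are 11, 3, 12, 4 respectively.
None is 0, so 17 never divides 9n + 9 on this range.

No, no such integer n in that range exists.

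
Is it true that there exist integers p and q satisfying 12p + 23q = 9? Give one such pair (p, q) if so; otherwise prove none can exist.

Since gcd(12, 23) = 1, every integer is an integer combination of 12 and 23.
Euclidean algorithm: 23 = 1·12 + 11, 12 = 1·11 + 1, 11 = 11·1 + 0.
Unwinding: 1 = 12 − 1·11 = 12 − (23 − 1·12) = −23 + 2·12, i.e. 12·2 + 23·(-1) = 1.
Scaling by 9 gives the particular solution (p, q) = (18, -9).
Check: 12·18 + 23·(-9) = 216 − 207 = 9. ✓

p = 18, q = -9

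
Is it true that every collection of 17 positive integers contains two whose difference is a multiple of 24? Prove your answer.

No, the set {51, 52, 53, 54, 55, 56, 57, 58, 59, 60, 61, 62, 63, 64, 65, 66, 67} is a counterexample.

Try 17 consecutive integers, 51, 52, …, 67. Their remainders mod 24 are 3, 4, 5, 6, 7, 8, 9, 10, 11, 12, 13, 14, 15, 16, 17, 18, 19 — pairwise different, as any 17 ≤ 24 consecutive integers have distinct residues.
Any two of them differ by at most 16 < 24 and by at least 1, so no difference is a multiple of 24.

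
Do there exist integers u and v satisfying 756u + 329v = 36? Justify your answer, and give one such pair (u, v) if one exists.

Any value of 756u + 329v is a multiple of gcd(756, 329) = 7.
However 36 leaves remainder 1 on division by 7.
Therefore 756u + 329v = 36 has no solution in integers.

No, no such integers exist.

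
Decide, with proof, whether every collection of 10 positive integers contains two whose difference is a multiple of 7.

True.

There are exactly 7 possible remainders on division by 7.
Since 10 > 7, two of the 10 integers must share a residue class by the pigeonhole principle; call them a and b.
Equal remainders mean a − b ≡ 0 (mod 7), so 7 divides their difference.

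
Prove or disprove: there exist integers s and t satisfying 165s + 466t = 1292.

s = 214, t = -73

Since gcd(165, 466) = 1, every integer is an integer combination of 165 and 466.
Euclidean algorithm: 466 = 2·165 + 136, 165 = 1·136 + 29, 136 = 4·29 + 20, 29 = 1·20 + 9, 20 = 2·9 + 2, 9 = 4·2 + 1, 2 = 2·1 + 0.
Working back up the chain: 1 = 9 − 4·2 = 9 − 4·(20 − 2·9) = −4·20 + 9·9 = −4·20 + 9·(29 − 1·20) = 9·29 − 13·20 = 9·29 − 13·(136 − 4·29) = −13·136 + 61·29 = −13·136 + 61·(165 − 1·136) = 61·165 − 74·136 = 61·165 − 74·(466 − 2·165) = −74·466 + 209·165. So 165·209 + 466·(-74) = 1.
Multiplying through by 1292: s = 209·1292 = 270028, t = (-74)·1292 = -95608 is a solution.
Subtracting 579·466 from s and adding 579·165 to t gives the tidier solution (214, -73).
Indeed 165·214 + 466·(-73) = 35310 − 34018 = 1292.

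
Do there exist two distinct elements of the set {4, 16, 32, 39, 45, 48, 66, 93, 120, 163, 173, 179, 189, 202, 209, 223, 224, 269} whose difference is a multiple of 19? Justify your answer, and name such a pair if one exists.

No, no such pair exists.

Residues mod 19: 4↦4, 16↦16, 32↦13, 39↦1, 45↦7, 48↦10, 66↦9, 93↦17, 120↦6, 163↦11, 173↦2, 179↦8, 189↦18, 202↦12, 209↦0, 223↦14, 224↦15, 269↦3.
All 18 residues are distinct, so no two elements differ by a multiple of 19.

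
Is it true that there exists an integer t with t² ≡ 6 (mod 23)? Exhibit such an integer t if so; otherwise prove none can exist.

t = 12

t = 12 works: 12² = 144, and 144 − 6 = 138 = 6·23.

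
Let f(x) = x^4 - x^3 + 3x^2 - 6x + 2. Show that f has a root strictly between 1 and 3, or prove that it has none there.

f(1) = -1 and f(3) = 65, which have opposite signs.
Since f is a polynomial it is continuous on [1, 3].
By the Intermediate Value Theorem f must vanish at some point of (1, 3).

Such a root exists.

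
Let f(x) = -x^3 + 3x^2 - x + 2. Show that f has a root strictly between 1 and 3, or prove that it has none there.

f(1) = 3 and f(3) = -1, which have opposite signs.
f is continuous everywhere (it is a polynomial), in particular on [1, 3].
By the Intermediate Value Theorem f must vanish at some point of (1, 3).

Yes, f has a root in the interval.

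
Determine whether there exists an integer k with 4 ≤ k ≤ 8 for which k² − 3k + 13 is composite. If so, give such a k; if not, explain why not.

No, no such integer k in that range exists.

The values for k = 4, 5, …, 8 are 17, 23, 31, 41, 53, and each of these is prime.
So no value in the range makes the expression composite.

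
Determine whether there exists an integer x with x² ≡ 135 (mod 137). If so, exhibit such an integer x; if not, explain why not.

x = 51

x = 51 works: 51² = 2601, and 2601 − 135 = 2466 = 18·137.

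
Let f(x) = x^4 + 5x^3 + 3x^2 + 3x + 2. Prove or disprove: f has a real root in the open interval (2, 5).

The endpoint values f(2) = 76 and f(5) = 1342 are both positive. Claim: f(x) > 0 for every x in (2, 5).
Shift to the endpoint 2: with x = 2 + u (0 < u < 3), one computes f(2 + u) = u^4 + 13u^3 + 57u^2 + 107u + 76.
All 5 nonzero coefficients of this polynomial in u are positive; hence for u > 0 the value is a sum of positive terms (the constant 76 among them).
So f is strictly positive on (2, 5); no root exists in the interval.

f has no root in that interval.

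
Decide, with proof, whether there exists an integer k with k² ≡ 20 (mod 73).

Apply Euler's criterion with the prime 73: 20 is a quadratic residue iff 20^36 ≡ 1 (mod 73), and a non-residue iff it is ≡ −1.
Repeated squaring mod 73: 20^2 = 400 ≡ 35; 20^4 ≡ 35² = 1225 ≡ 57; 20^8 ≡ 57² = 3249 ≡ 37; 20^16 ≡ 37² = 1369 ≡ 55; 20^32 ≡ 55² = 3025 ≡ 32.
Since 36 = 32 + 4, 20^36 ≡ 32 · 57; multiplying out mod 73: 32·57 = 1824 ≡ 72. Thus 20^36 ≡ 72 ≡ −1 (mod 73).
The value −1 means 20 is a non-residue modulo 73, so k² ≡ 20 (mod 73) is impossible.

No such integer exists.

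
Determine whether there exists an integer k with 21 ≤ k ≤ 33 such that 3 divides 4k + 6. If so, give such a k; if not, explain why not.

At k = 21 we get 4·21 + 6 = 90, and 90 = 3·30.

k = 21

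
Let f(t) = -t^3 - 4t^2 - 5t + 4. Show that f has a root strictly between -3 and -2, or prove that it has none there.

f has no root in that interval.

The endpoint values f(-3) = 10 and f(-2) = 6 are both positive. Claim: f(t) > 0 for every t in (-3, -2).
Substitute t = -2 − u, where 0 < u < 1 on the interval. Expanding, f(-2 − u) = u^3 + 2u^2 + u + 6.
All 4 nonzero coefficients of this polynomial in u are positive; hence for u > 0 the value is a sum of positive terms (the constant 6 among them).
So f is strictly positive on (-3, -2); no root exists in the interval.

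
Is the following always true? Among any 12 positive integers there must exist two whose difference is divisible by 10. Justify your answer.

Each integer lies in one of the 10 residue classes modulo 10.
With 12 integers and only 10 classes, the pigeonhole principle forces two of them, say a and b, into the same class.
Their difference a − b is then a multiple of 10.

True.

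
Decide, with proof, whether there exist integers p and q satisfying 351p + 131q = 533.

Since gcd(351, 131) = 1, every integer is an integer combination of 351 and 131.
Euclidean algorithm: 351 = 2·131 + 89, 131 = 1·89 + 42, 89 = 2·42 + 5, 42 = 8·5 + 2, 5 = 2·2 + 1, 2 = 2·1 + 0.
Working back up the chain: 1 = 5 − 2·2 = 5 − 2·(42 − 8·5) = −2·42 + 17·5 = −2·42 + 17·(89 − 2·42) = 17·89 − 36·42 = 17·89 − 36·(131 − 1·89) = −36·131 + 53·89 = −36·131 + 53·(351 − 2·131) = 53·351 − 142·131. So 351·53 + 131·(-142) = 1.
Multiplying through by 533: p = 53·533 = 28249, q = (-142)·533 = -75686 is a solution.
Subtracting 215·131 from p and adding 215·351 to q gives the tidier solution (84, -221).
Check: 351·84 + 131·(-221) = 29484 − 28951 = 533. ✓

p = 84, q = -221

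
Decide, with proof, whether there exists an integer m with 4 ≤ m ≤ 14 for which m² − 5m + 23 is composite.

The values for m = 4, 5, …, 14 are 19, 23, 29, 37, 47, 59, 73, 89, 107, 127, 149, and each of these is prime.
So no value in the range makes the expression composite.

There is no such integer m in that range.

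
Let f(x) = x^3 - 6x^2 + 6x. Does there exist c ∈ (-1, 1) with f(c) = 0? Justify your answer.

f(-1) = -13 and f(1) = 1, which have opposite signs.
As a polynomial, f is continuous on every closed interval.
By the Intermediate Value Theorem, f takes the value 0 somewhere in the open interval.

Yes, such a c exists.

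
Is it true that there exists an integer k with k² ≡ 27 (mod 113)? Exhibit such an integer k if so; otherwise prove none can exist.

Apply Euler's criterion with the prime 113: 27 is a quadratic residue iff 27^56 ≡ 1 (mod 113), and a non-residue iff it is ≡ −1.
Repeated squaring mod 113: 27^2 = 729 ≡ 51; 27^4 ≡ 51² = 2601 ≡ 2; 27^8 ≡ 2² = 4 ≡ 4; 27^16 ≡ 4² = 16 ≡ 16; 27^32 ≡ 16² = 256 ≡ 30.
Since 56 = 32 + 16 + 8, 27^56 ≡ 30 · 16 · 4; multiplying out mod 113: 30·16 = 480 ≡ 28, then 28·4 = 112 ≡ 112. Thus 27^56 ≡ 112 ≡ −1 (mod 113).
The value −1 means 27 is a non-residue modulo 113, so k² ≡ 27 (mod 113) is impossible.

No, no such integer exists.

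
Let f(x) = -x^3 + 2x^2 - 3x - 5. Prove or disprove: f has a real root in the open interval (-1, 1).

f(-1) = 1 and f(1) = -7, which have opposite signs.
f is continuous everywhere (it is a polynomial), in particular on [-1, 1].
By the Intermediate Value Theorem f must vanish at some point of (-1, 1).

Such a root exists.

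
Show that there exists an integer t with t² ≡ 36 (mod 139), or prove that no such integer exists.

t = 6

Take t = 6. Then 6² = 36, and since 0 ≤ 36 < 139 this is already reduced: 6² ≡ 36 (mod 139).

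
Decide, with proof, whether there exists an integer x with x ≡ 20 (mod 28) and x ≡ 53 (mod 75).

x = 1028

Since 28 and 75 share no common factor, CRT says the pair of congruences has a solution (unique mod 2100).
Write x = 20 + 28t and require 20 + 28t ≡ 53 (mod 75), i.e. 28t ≡ 33 (mod 75).
Invert 28 mod 75 by the Euclidean algorithm: 75 = 2·28 + 19, 28 = 1·19 + 9, 19 = 2·9 + 1, 9 = 9·1 + 0; back-substituting, 1 = 19 − 2·9 = 19 − 2·(28 − 1·19) = −2·28 + 3·19 = −2·28 + 3·(75 − 2·28) = 3·75 − 8·28. Hence 28·(-8) ≡ 1, so 28⁻¹ ≡ -8 ≡ 67 (mod 75).
Multiplying by 67: t ≡ 67·33 = 2211 ≡ 36 (mod 75).
Taking t = 36 gives x = 20 + 28·36 = 1028.
Check: 1028 mod 28 = 20, 1028 mod 75 = 53. ✓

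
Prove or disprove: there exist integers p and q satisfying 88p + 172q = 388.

Every value of 88p + 172q is a multiple of gcd(88, 172) = 4; since 4 ∣ 388, solutions exist.
Dividing through by 4 reduces the equation to 22p + 43q = 97.
Euclidean algorithm: 43 = 1·22 + 21, 22 = 1·21 + 1, 21 = 21·1 + 0.
Unwinding: 1 = 22 − 1·21 = 22 − (43 − 1·22) = −43 + 2·22, i.e. 22·2 + 43·(-1) = 1.
Scaling by 97 gives the particular solution (p, q) = (194, -97).
The general solution is p = 194 + 43k, q = -97 − 22k; taking k = -4 gives the smaller pair p = 22, q = -9.
Indeed 88·22 + 172·(-9) = 1936 − 1548 = 388.

p = 22, q = -9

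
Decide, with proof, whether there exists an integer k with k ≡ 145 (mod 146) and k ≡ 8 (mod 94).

gcd(146, 94) = 2. If k ≡ 145 (mod 146) and k ≡ 8 (mod 94), then k ≡ 145 (mod 2) and k ≡ 8 (mod 2).
But 145 mod 2 = 1 while 8 mod 2 = 0, a contradiction.
Therefore no such k exists.

No such integer exists.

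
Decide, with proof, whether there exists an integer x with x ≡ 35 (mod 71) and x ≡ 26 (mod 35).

gcd(71, 35) = 1, so the Chinese Remainder Theorem guarantees exactly one residue class mod 2485 satisfying both.
Write x = 35 + 71t and require 35 + 71t ≡ 26 (mod 35), i.e. 71t ≡ 26 (mod 35).
71 ≡ 1 (mod 35), so this reads 1t ≡ 26 (mod 35). So t ≡ 26 (mod 35).
With t = 26: x = 35 + 71·26 = 1881.
Indeed 1881 ≡ 35 (mod 71) and 1881 ≡ 26 (mod 35).

x = 1881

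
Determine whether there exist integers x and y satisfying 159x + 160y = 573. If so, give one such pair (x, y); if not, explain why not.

x = 67, y = -63

159 and 160 are coprime, so 159x + 160y ranges over all of ℤ.
Euclidean algorithm: 160 = 1·159 + 1, 159 = 159·1 + 0.
Unwinding: 1 = 160 − 1·159, i.e. 159·(-1) + 160·1 = 1.
Times 573: 159·(-573) + 160·573 = 573, so (-573, 573) solves it.
Adding 4·160 to x and subtracting 4·159 from y gives the tidier solution (67, -63).
Indeed 159·67 + 160·(-63) = 10653 − 10080 = 573.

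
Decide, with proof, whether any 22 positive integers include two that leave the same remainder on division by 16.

True.

There are exactly 16 possible remainders on division by 16.
Placing 22 integers into 16 classes, some class receives at least two — say a and b.
So a and b have equal remainders mod 16, which is exactly what was to be shown.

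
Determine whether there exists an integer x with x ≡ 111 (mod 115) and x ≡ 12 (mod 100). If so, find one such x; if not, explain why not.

Reduce both congruences modulo 5, which divides 115 and 100: they say x ≡ 111 (mod 5) and x ≡ 12 (mod 5).
However 111 ≡ 1 and 12 ≡ 2 (mod 5), and 1 ≠ 2.
Hence the system has no solution.

There is no such integer.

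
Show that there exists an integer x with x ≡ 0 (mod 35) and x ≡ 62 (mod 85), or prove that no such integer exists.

Reduce both congruences modulo 5, which divides 35 and 85: they say x ≡ 0 (mod 5) and x ≡ 62 (mod 5).
But 0 mod 5 = 0 while 62 mod 5 = 2, a contradiction.
So no integer satisfies both congruences.

No, no such integer exists.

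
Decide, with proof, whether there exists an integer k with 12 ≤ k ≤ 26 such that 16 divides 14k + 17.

No such integer k in that range exists.

At k = 12, 14·12 + 17 = 185 ≡ 9 (mod 16), and each step in k adds 14, giving residues 9, 7, 5, 3, 1, 15, 13, 11, 9, 7, 5, 3, 1, 15, 13 for k = 12, 13, …, 26.
Since 0 is absent from this list, 16 ∤ 14k + 17 for every k with 12 ≤ k ≤ 26.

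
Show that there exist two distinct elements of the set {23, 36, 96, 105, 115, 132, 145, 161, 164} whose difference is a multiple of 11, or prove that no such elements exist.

Two integers differ by a multiple of 11 exactly when they have the same residue mod 11. The residues are 23↦1, 36↦3, 96↦8, 105↦6, 115↦5, 132↦0, 145↦2, 161↦7, 164↦10.
All 9 residues are distinct, so no two elements differ by a multiple of 11.

There is no such pair.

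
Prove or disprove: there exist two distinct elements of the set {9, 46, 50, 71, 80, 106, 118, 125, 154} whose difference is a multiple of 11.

Reduce each element modulo 11: 9↦9, 46↦2, 50↦6, 71↦5, 80↦3, 106↦7, 118↦8, 125↦4, 154↦0.
These 9 residues are pairwise different, hence no difference of two elements is divisible by 11.

No, no such pair exists.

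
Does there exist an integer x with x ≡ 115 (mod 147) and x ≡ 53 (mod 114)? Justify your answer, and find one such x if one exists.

No such integer exists.

Both moduli are multiples of 3 = gcd(147, 114), so any solution would satisfy x ≡ 115 and x ≡ 53 modulo 3 simultaneously.
These are incompatible: 115 − 53 = 62 is not divisible by 3.
Therefore no such x exists.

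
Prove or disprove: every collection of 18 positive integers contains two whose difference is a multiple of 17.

Partition the integers by their residue mod 17; there are 17 classes.
Placing 18 integers into 17 classes, some class receives at least two — say a and b.
Equal remainders mean a − b ≡ 0 (mod 17), so 17 divides their difference.

Yes, this is always true.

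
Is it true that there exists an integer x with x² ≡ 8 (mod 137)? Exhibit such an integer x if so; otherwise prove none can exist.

x = 62

Take x = 62. Then 62² = 3844 = 28·137 + 8, so 62² ≡ 8 (mod 137).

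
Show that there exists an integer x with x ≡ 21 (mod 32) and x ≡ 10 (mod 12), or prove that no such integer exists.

No such integer exists.

Reduce both congruences modulo 4, which divides 32 and 12: they say x ≡ 21 (mod 4) and x ≡ 10 (mod 4).
These are incompatible: 21 − 10 = 11 is not divisible by 4.
Therefore no such x exists.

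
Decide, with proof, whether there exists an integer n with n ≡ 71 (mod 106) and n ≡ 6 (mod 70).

Reduce both congruences modulo 2, which divides 106 and 70: they say n ≡ 71 (mod 2) and n ≡ 6 (mod 2).
However 71 ≡ 1 and 6 ≡ 0 (mod 2), and 1 ≠ 0.
So no integer satisfies both congruences.

No such integer exists.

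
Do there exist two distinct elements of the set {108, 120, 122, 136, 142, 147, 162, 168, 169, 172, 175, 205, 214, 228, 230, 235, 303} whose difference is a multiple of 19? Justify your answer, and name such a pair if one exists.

No, no such pair exists.

Residues mod 19: 108↦13, 120↦6, 122↦8, 136↦3, 142↦9, 147↦14, 162↦10, 168↦16, 169↦17, 172↦1, 175↦4, 205↦15, 214↦5, 228↦0, 230↦2, 235↦7, 303↦18.
No residue repeats among the 17 elements, so no pair has difference ≡ 0 (mod 19).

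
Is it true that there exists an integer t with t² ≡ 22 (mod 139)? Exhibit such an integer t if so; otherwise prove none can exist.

There is no such integer.

139 is prime, so by Euler's criterion 22 is a square mod 139 iff 22^((139−1)/2) = 22^69 ≡ 1 (mod 139).
Repeated squaring mod 139: 22^2 = 484 ≡ 67; 22^4 ≡ 67² = 4489 ≡ 41; 22^8 ≡ 41² = 1681 ≡ 13; 22^16 ≡ 13² = 169 ≡ 30; 22^32 ≡ 30² = 900 ≡ 66; 22^64 ≡ 66² = 4356 ≡ 47.
Since 69 = 64 + 4 + 1, 22^69 ≡ 47 · 41 · 22; multiplying out mod 139: 47·41 = 1927 ≡ 120, then 120·22 = 2640 ≡ 138. Thus 22^69 ≡ 138 ≡ −1 (mod 139).
The value −1 means 22 is a non-residue modulo 139, so t² ≡ 22 (mod 139) is impossible.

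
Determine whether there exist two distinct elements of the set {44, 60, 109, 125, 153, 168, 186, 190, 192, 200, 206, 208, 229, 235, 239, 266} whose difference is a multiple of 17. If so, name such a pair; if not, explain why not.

Residues mod 17: 44↦10, 60↦9, 109↦7, 125↦6, 153↦0, 168↦15, 186↦16, 190↦3, 192↦5, 200↦13, 206↦2, 208↦4, 229↦8, 235↦14, 239↦1, 266↦11.
These 16 residues are pairwise different, hence no difference of two elements is divisible by 17.

No such pair exists.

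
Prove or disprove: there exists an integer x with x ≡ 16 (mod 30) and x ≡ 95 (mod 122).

Reduce both congruences modulo 2, which divides 30 and 122: they say x ≡ 16 (mod 2) and x ≡ 95 (mod 2).
However 16 ≡ 0 and 95 ≡ 1 (mod 2), and 0 ≠ 1.
Therefore no such x exists.

No, no such integer exists.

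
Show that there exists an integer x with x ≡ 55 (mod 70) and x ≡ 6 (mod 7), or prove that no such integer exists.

x = 55

gcd(70, 7) = 7. A simultaneous solution exists iff 55 ≡ 6 (mod 7); here 55 mod 7 = 6 = 6 mod 7, so it does.
In fact x = 55 itself already satisfies 55 mod 7 = 6.
Check: 55 mod 70 = 55, 55 mod 7 = 6. ✓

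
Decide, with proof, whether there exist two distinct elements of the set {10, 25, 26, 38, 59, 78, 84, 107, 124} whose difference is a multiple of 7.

Reduce each element mod 7: 10↦3, 25↦4, 26↦5, 38↦3, 59↦3, 78↦1, 84↦0, 107↦2, 124↦5. The residue 3 repeats (at 10 and 38), and 38 − 10 = 28 = 4·7.

Yes: 10 and 38.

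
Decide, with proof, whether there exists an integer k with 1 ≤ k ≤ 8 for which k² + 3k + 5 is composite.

k = 2

At k = 2: 2² + 3·2 + 5 = 15 = 3·5, which is composite.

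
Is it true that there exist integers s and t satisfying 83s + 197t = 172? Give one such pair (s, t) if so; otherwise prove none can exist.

83 and 197 are coprime, so 83s + 197t ranges over all of ℤ.
Run the Euclidean algorithm on 197 and 83: 197 = 2·83 + 31, 83 = 2·31 + 21, 31 = 1·21 + 10, 21 = 2·10 + 1, 10 = 10·1 + 0.
Unwinding: 1 = 21 − 2·10 = 21 − 2·(31 − 1·21) = −2·31 + 3·21 = −2·31 + 3·(83 − 2·31) = 3·83 − 8·31 = 3·83 − 8·(197 − 2·83) = −8·197 + 19·83, i.e. 83·19 + 197·(-8) = 1.
Multiplying through by 172: s = 19·172 = 3268, t = (-8)·172 = -1376 is a solution.
The general solution is s = 3268 + 197k, t = -1376 − 83k; taking k = -16 gives the smaller pair s = 116, t = -48.
Indeed 83·116 + 197·(-48) = 9628 − 9456 = 172.

s = 116, t = -48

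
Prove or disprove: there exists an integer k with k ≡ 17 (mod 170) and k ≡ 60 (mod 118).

There is no such integer.

gcd(170, 118) = 2. If k ≡ 17 (mod 170) and k ≡ 60 (mod 118), then k ≡ 17 (mod 2) and k ≡ 60 (mod 2).
But 17 mod 2 = 1 while 60 mod 2 = 0, a contradiction.
So no integer satisfies both congruences.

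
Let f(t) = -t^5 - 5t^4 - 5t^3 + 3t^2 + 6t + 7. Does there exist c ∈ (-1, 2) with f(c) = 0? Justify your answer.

f(-1) = 5 and f(2) = -121, which have opposite signs.
f is continuous everywhere (it is a polynomial), in particular on [-1, 2].
By the Intermediate Value Theorem, f takes the value 0 somewhere in the open interval.

Yes, such a c exists.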